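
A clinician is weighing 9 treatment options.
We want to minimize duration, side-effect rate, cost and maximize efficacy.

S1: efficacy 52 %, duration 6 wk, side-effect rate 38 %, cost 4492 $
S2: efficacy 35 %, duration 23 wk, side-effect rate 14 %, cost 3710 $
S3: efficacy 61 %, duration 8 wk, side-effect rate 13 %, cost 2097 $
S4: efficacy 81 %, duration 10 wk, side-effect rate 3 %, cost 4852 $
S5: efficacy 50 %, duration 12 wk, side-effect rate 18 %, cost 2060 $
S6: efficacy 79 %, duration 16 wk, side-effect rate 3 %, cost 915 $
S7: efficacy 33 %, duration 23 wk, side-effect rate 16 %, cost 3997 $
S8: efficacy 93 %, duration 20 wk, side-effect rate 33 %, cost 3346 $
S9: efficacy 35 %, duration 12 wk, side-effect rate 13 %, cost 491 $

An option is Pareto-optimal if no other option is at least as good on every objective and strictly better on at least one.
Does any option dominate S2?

Yes

S3 vs S2: efficacy 61≥35, duration 8≤23, side-effect rate 13≤14, cost 2097≤3710 — S3 is at least as good on every objective and strictly better on at least one, so S3 dominates S2.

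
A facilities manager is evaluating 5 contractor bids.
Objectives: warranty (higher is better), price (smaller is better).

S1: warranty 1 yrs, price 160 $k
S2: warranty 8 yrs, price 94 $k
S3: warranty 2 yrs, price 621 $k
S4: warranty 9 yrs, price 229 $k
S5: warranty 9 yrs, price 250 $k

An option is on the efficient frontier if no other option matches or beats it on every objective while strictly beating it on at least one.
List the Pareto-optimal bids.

S2, S4

S1: dominated by S2 (warranty 8≥1, price 94≤160).
S2: not dominated (best price).
S3: dominated by S2 (warranty 8≥2, price 94≤621).
S4: not dominated.
S5: dominated by S4 (warranty 9≥9, price 229≤250).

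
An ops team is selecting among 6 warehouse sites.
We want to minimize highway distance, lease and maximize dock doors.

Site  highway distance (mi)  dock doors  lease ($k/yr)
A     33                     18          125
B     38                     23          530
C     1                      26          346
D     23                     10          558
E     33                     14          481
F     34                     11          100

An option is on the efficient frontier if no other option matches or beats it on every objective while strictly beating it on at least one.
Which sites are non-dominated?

A: not dominated.
B: dominated by C (highway distance 1≤38, dock doors 26≥23, lease 346≤530).
C: not dominated (best highway distance).
D: dominated by C (highway distance 1≤23, dock doors 26≥10, lease 346≤558).
E: dominated by A (highway distance 33≤33, dock doors 18≥14, lease 125≤481).
F: not dominated (best lease).

A, C, F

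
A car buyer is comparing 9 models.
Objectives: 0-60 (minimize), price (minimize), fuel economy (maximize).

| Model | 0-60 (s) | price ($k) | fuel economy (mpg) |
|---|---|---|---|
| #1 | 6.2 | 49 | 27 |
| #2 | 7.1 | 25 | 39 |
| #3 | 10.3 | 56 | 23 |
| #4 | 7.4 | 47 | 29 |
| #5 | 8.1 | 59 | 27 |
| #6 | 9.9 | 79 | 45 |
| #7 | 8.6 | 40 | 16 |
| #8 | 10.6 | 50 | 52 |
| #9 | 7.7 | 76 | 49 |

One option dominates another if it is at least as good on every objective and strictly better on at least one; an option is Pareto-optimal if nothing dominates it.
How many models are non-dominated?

4

#1: not dominated (best 0-60).
#2: not dominated (best price).
#3: dominated by #1 (0-60 6.2≤10.3, price 49≤56, fuel economy 27≥23).
#4: dominated by #2 (0-60 7.1≤7.4, price 25≤47, fuel economy 39≥29).
#5: dominated by #1 (0-60 6.2≤8.1, price 49≤59, fuel economy 27≥27).
#6: dominated by #9 (0-60 7.7≤9.9, price 76≤79, fuel economy 49≥45).
#7: dominated by #2 (0-60 7.1≤8.6, price 25≤40, fuel economy 39≥16).
#8: not dominated (best fuel economy).
#9: not dominated.
Pareto-optimal: #1, #2, #8, #9 → 4.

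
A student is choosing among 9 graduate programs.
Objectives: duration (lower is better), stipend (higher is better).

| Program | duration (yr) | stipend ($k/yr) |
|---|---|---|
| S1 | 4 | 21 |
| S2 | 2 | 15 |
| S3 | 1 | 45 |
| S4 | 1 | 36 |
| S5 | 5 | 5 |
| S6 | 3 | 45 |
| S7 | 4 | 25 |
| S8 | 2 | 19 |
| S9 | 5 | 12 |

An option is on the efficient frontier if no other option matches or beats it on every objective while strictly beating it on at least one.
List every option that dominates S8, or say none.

S3, S4

S3: duration 1≤2, stipend 45≥19 — dominates S8.
S4: duration 1≤2, stipend 36≥19 — dominates S8.
Others (S1, S2, S5, S6, S7, S9) are each worse than S8 on at least one objective.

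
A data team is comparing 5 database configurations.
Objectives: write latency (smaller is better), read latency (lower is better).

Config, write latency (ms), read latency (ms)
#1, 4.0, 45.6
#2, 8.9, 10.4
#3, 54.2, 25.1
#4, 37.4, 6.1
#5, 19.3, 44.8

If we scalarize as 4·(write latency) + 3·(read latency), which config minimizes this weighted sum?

#1: 4·4.0 + 3·45.6 = 152.8
#2: 4·8.9 + 3·10.4 = 66.8
#3: 4·54.2 + 3·25.1 = 292.1
#4: 4·37.4 + 3·6.1 = 167.9
#5: 4·19.3 + 3·44.8 = 211.6
Lowest: #2 at 66.8.

#2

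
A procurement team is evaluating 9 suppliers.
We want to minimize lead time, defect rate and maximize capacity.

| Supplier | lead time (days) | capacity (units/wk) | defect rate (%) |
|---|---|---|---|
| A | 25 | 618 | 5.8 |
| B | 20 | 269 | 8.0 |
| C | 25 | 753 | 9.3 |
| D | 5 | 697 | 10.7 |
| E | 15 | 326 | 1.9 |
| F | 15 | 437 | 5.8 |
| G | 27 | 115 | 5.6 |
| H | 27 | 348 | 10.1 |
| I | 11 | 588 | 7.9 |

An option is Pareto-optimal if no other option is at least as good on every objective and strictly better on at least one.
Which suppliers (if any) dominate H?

A: lead time 25≤27, capacity 618≥348, defect rate 5.8≤10.1 — dominates H.
C: lead time 25≤27, capacity 753≥348, defect rate 9.3≤10.1 — dominates H.
F: lead time 15≤27, capacity 437≥348, defect rate 5.8≤10.1 — dominates H.
I: lead time 11≤27, capacity 588≥348, defect rate 7.9≤10.1 — dominates H.
Others (B, D, E, G) are each worse than H on at least one objective.

A, C, F, I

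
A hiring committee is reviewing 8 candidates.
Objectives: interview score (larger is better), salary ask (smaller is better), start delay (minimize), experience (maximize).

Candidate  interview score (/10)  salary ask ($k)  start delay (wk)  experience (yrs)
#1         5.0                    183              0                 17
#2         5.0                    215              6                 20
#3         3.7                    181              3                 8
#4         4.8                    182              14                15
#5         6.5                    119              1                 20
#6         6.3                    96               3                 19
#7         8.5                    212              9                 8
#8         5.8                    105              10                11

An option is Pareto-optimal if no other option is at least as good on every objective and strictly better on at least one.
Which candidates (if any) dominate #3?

#5: interview score 6.5≥3.7, salary ask 119≤181, start delay 1≤3, experience 20≥8 — dominates #3.
#6: interview score 6.3≥3.7, salary ask 96≤181, start delay 3≤3, experience 19≥8 — dominates #3.
Others (#1, #2, #4, #7, #8) are each worse than #3 on at least one objective.

#5, #6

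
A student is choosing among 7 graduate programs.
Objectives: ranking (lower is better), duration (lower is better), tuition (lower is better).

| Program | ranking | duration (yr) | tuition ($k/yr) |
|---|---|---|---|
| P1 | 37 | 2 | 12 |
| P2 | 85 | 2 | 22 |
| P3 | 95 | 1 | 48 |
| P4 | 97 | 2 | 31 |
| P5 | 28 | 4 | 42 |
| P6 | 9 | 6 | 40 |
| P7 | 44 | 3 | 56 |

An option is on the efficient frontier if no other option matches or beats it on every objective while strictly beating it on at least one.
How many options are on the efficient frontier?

P1: not dominated (best tuition).
P2: dominated by P1 (ranking 37≤85, duration 2≤2, tuition 12≤22).
P3: not dominated (best duration).
P4: dominated by P1 (ranking 37≤97, duration 2≤2, tuition 12≤31).
P5: not dominated.
P6: not dominated (best ranking).
P7: dominated by P1 (ranking 37≤44, duration 2≤3, tuition 12≤56).
Pareto-optimal: P1, P3, P5, P6 → 4.

4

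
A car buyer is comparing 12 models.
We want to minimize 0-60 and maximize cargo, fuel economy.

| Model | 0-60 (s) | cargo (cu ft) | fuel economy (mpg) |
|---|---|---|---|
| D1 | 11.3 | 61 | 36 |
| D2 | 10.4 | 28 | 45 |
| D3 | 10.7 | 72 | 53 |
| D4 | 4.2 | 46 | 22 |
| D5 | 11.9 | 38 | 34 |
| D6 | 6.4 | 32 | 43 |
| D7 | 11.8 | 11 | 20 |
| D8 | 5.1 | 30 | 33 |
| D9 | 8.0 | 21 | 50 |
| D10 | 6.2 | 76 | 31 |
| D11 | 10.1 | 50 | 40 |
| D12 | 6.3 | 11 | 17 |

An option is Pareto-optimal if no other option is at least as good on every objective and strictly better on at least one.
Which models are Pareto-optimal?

D2, D3, D4, D6, D8, D9, D10, D11

D1: dominated by D3 (0-60 10.7≤11.3, cargo 72≥61, fuel economy 53≥36).
D2: not dominated.
D3: not dominated (best fuel economy).
D4: not dominated (best 0-60).
D5: dominated by D1 (0-60 11.3≤11.9, cargo 61≥38, fuel economy 36≥34).
D6: not dominated.
D7: dominated by D1 (0-60 11.3≤11.8, cargo 61≥11, fuel economy 36≥20).
D8: not dominated.
D9: not dominated.
D10: not dominated (best cargo).
D11: not dominated.
D12: dominated by D4 (0-60 4.2≤6.3, cargo 46≥11, fuel economy 22≥17).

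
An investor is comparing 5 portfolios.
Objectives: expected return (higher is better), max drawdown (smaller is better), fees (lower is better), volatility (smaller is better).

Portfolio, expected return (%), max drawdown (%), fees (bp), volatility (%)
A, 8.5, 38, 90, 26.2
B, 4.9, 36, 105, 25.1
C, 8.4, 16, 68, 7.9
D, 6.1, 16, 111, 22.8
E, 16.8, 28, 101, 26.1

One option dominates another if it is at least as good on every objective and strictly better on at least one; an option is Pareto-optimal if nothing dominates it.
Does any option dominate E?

No

A: worse on expected return (8.5 vs 16.8).
B: worse on expected return (4.9 vs 16.8).
C: worse on expected return (8.4 vs 16.8).
D: worse on expected return (6.1 vs 16.8).
No option is at least as good as E on every objective and strictly better on one.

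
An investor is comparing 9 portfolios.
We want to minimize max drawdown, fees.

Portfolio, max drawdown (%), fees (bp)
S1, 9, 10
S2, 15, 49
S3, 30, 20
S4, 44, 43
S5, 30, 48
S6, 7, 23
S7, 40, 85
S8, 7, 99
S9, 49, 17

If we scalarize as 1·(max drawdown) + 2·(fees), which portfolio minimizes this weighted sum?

S1: 1·9 + 2·10 = 29
S2: 1·15 + 2·49 = 113
S3: 1·30 + 2·20 = 70
S4: 1·44 + 2·43 = 130
S5: 1·30 + 2·48 = 126
S6: 1·7 + 2·23 = 53
S7: 1·40 + 2·85 = 210
S8: 1·7 + 2·99 = 205
S9: 1·49 + 2·17 = 83
Lowest: S1 at 29.

S1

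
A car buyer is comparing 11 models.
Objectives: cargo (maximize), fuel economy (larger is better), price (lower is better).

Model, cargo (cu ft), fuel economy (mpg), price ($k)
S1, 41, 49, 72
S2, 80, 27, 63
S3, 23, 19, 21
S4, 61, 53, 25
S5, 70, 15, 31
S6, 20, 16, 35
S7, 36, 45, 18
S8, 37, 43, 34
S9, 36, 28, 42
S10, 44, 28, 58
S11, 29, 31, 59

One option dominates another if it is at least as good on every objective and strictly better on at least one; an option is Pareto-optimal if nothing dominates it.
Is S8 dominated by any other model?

Yes

S4 vs S8: cargo 61≥37, fuel economy 53≥43, price 25≤34 — S4 is at least as good on every objective and strictly better on at least one, so S4 dominates S8.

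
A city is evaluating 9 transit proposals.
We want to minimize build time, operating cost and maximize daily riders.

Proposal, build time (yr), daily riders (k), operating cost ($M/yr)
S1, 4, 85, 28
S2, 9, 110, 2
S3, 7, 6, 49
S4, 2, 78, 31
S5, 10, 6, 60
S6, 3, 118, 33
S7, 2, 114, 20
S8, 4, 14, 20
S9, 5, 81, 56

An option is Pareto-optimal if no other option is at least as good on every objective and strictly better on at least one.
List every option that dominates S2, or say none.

none

S1: worse on daily riders (85 vs 110).
S3: worse on daily riders (6 vs 110).
S4: worse on daily riders (78 vs 110).
S5: worse on build time (10 vs 9).
S6: worse on operating cost (33 vs 2).
S7: worse on operating cost (20 vs 2).
S8: worse on daily riders (14 vs 110).
S9: worse on daily riders (81 vs 110).
No option dominates S2.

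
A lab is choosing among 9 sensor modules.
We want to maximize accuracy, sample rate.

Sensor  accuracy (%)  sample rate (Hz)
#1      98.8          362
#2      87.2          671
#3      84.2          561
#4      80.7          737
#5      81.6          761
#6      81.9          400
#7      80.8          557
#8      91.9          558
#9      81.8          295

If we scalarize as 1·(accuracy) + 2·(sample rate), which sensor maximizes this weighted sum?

#1: 1·98.8 + 2·362 = 822.8
#2: 1·87.2 + 2·671 = 1429.2
#3: 1·84.2 + 2·561 = 1206.2
#4: 1·80.7 + 2·737 = 1554.7
#5: 1·81.6 + 2·761 = 1603.6
#6: 1·81.9 + 2·400 = 881.9
#7: 1·80.8 + 2·557 = 1194.8
#8: 1·91.9 + 2·558 = 1207.9
#9: 1·81.8 + 2·295 = 671.8
Highest: #5 at 1603.6.

#5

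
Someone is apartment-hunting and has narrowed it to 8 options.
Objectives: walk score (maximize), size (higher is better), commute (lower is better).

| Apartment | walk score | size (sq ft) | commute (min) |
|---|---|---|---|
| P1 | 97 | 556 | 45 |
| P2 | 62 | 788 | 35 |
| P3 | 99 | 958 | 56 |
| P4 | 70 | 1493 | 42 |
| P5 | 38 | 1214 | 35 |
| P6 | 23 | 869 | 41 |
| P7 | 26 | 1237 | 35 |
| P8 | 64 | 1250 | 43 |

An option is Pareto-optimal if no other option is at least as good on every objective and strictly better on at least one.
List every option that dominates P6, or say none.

P5, P7

P5: walk score 38≥23, size 1214≥869, commute 35≤41 — dominates P6.
P7: walk score 26≥23, size 1237≥869, commute 35≤41 — dominates P6.
Others (P1, P2, P3, P4, P8) are each worse than P6 on at least one objective.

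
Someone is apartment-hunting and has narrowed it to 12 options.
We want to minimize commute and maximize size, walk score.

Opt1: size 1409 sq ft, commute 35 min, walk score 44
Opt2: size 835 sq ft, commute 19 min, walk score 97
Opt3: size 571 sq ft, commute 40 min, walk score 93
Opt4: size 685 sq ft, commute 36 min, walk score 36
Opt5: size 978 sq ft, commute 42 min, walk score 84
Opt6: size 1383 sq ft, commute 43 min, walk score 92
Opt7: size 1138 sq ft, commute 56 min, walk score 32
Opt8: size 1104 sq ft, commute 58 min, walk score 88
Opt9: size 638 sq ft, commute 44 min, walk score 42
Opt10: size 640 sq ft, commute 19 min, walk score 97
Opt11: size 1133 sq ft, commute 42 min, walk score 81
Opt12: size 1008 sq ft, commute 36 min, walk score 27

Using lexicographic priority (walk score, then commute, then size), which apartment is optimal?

Opt2

First maximize walk score: best is 97, kept {Opt2, Opt10}.
Then minimize commute: best is 19, kept {Opt2, Opt10}.
Then maximize size: best is 835, kept {Opt2}.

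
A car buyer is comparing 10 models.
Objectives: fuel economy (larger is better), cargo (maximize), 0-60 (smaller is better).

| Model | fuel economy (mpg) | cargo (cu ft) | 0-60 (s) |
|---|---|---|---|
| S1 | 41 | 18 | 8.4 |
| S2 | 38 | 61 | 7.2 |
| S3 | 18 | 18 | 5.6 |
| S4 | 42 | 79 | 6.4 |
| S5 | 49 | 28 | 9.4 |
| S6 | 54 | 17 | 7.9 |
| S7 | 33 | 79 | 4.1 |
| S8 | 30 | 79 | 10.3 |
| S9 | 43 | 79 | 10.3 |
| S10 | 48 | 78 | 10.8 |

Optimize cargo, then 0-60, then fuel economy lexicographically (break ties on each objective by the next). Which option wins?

S7

First maximize cargo: best is 79, kept {S4, S7, S8, S9}.
Then minimize 0-60: best is 4.1, kept {S7}.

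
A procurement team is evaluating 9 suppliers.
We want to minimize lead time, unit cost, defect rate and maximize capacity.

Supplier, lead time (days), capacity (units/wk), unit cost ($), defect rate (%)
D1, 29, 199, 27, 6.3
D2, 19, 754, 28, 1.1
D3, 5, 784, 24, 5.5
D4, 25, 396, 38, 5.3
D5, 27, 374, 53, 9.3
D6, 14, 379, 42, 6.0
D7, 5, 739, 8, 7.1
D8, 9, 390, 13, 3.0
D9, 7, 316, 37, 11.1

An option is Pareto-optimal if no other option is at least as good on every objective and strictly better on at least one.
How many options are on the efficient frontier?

D1: dominated by D3 (lead time 5≤29, capacity 784≥199, unit cost 24≤27, defect rate 5.5≤6.3).
D2: not dominated (best defect rate).
D3: not dominated (best capacity).
D4: dominated by D2 (lead time 19≤25, capacity 754≥396, unit cost 28≤38, defect rate 1.1≤5.3).
D5: dominated by D2 (lead time 19≤27, capacity 754≥374, unit cost 28≤53, defect rate 1.1≤9.3).
D6: dominated by D3 (lead time 5≤14, capacity 784≥379, unit cost 24≤42, defect rate 5.5≤6.0).
D7: not dominated (best unit cost).
D8: not dominated.
D9: dominated by D3 (lead time 5≤7, capacity 784≥316, unit cost 24≤37, defect rate 5.5≤11.1).
Pareto-optimal: D2, D3, D7, D8 → 4.

4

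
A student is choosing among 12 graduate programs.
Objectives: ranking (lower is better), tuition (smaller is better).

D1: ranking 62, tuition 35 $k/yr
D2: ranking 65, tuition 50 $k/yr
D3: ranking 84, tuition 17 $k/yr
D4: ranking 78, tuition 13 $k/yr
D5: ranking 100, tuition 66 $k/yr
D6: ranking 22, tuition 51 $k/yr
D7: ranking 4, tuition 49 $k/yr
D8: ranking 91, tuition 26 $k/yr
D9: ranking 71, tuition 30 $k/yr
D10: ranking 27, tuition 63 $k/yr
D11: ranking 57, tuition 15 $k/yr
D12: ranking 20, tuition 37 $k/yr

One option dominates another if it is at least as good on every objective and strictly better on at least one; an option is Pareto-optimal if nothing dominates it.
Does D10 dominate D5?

D10 vs D5: ranking 27≤100, tuition 63≤66 — D10 is at least as good on every objective with at least one strict improvement.

Yes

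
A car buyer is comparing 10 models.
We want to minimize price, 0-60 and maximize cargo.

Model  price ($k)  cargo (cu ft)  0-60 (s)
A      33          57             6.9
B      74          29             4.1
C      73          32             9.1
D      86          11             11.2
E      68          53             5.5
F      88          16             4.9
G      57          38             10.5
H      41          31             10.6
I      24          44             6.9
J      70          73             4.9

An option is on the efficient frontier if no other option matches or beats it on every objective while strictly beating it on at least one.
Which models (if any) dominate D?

A: price 33≤86, cargo 57≥11, 0-60 6.9≤11.2 — dominates D.
B: price 74≤86, cargo 29≥11, 0-60 4.1≤11.2 — dominates D.
C: price 73≤86, cargo 32≥11, 0-60 9.1≤11.2 — dominates D.
E: price 68≤86, cargo 53≥11, 0-60 5.5≤11.2 — dominates D.
G: price 57≤86, cargo 38≥11, 0-60 10.5≤11.2 — dominates D.
H: price 41≤86, cargo 31≥11, 0-60 10.6≤11.2 — dominates D.
I: price 24≤86, cargo 44≥11, 0-60 6.9≤11.2 — dominates D.
J: price 70≤86, cargo 73≥11, 0-60 4.9≤11.2 — dominates D.
Others (F) are each worse than D on at least one objective.

A, B, C, E, G, H, I, J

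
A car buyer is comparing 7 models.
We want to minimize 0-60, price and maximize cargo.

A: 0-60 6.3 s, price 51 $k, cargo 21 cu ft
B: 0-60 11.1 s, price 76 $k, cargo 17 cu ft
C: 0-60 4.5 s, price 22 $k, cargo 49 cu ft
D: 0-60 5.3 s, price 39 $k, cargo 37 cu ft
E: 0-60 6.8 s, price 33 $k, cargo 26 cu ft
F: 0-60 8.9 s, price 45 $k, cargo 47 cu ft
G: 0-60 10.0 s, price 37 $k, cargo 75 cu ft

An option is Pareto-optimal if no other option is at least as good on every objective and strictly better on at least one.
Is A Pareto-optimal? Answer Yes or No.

No

C vs A: 0-60 4.5≤6.3, price 22≤51, cargo 49≥21 — C is at least as good on every objective and strictly better on at least one, so C dominates A.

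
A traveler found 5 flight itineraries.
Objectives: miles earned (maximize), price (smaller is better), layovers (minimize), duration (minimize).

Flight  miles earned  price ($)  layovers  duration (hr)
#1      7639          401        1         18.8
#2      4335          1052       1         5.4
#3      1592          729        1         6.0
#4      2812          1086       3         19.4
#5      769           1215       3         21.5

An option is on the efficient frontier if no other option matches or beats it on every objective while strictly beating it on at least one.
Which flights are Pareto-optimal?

#1: not dominated (best miles earned).
#2: not dominated (best duration).
#3: not dominated.
#4: dominated by #1 (miles earned 7639≥2812, price 401≤1086, layovers 1≤3, duration 18.8≤19.4).
#5: dominated by #1 (miles earned 7639≥769, price 401≤1215, layovers 1≤3, duration 18.8≤21.5).

#1, #2, #3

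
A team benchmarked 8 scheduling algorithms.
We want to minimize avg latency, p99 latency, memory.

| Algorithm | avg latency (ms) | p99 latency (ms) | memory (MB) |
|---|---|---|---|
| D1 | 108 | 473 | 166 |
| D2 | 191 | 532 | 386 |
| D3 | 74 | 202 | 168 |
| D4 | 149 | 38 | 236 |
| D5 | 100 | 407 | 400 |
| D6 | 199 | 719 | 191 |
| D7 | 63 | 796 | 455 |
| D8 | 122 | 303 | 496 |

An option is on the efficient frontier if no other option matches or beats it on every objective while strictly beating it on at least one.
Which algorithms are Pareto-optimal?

D1: not dominated (best memory).
D2: dominated by D1 (avg latency 108≤191, p99 latency 473≤532, memory 166≤386).
D3: not dominated.
D4: not dominated (best p99 latency).
D5: dominated by D3 (avg latency 74≤100, p99 latency 202≤407, memory 168≤400).
D6: dominated by D1 (avg latency 108≤199, p99 latency 473≤719, memory 166≤191).
D7: not dominated (best avg latency).
D8: dominated by D3 (avg latency 74≤122, p99 latency 202≤303, memory 168≤496).

D1, D3, D4, D7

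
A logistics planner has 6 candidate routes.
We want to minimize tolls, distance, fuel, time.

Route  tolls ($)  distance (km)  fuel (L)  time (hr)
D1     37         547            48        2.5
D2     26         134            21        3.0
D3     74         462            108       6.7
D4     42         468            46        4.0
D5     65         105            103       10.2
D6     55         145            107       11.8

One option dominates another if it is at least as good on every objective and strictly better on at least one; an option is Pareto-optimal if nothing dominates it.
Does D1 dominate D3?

D1 vs D3: D1 is worse on distance (547 vs 462), so it does not dominate D3.

No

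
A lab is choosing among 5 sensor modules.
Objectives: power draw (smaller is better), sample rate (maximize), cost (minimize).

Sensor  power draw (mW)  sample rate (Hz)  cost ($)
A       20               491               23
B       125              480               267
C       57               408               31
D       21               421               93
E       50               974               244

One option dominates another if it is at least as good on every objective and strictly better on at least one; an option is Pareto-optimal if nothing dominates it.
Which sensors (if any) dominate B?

A, E

A: power draw 20≤125, sample rate 491≥480, cost 23≤267 — dominates B.
E: power draw 50≤125, sample rate 974≥480, cost 244≤267 — dominates B.
Others (C, D) are each worse than B on at least one objective.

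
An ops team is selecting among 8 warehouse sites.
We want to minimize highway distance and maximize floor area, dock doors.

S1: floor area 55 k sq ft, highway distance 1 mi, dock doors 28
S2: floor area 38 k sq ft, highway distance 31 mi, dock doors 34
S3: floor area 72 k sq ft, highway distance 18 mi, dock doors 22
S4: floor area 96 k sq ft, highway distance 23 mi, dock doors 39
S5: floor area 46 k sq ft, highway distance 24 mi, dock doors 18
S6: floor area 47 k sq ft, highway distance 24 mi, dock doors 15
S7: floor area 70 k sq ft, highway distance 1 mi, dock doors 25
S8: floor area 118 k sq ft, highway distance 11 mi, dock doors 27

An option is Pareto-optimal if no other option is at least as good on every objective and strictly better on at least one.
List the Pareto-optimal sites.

S1: not dominated.
S2: dominated by S4 (floor area 96≥38, highway distance 23≤31, dock doors 39≥34).
S3: dominated by S8 (floor area 118≥72, highway distance 11≤18, dock doors 27≥22).
S4: not dominated (best dock doors).
S5: dominated by S1 (floor area 55≥46, highway distance 1≤24, dock doors 28≥18).
S6: dominated by S1 (floor area 55≥47, highway distance 1≤24, dock doors 28≥15).
S7: not dominated.
S8: not dominated (best floor area).

S1, S4, S7, S8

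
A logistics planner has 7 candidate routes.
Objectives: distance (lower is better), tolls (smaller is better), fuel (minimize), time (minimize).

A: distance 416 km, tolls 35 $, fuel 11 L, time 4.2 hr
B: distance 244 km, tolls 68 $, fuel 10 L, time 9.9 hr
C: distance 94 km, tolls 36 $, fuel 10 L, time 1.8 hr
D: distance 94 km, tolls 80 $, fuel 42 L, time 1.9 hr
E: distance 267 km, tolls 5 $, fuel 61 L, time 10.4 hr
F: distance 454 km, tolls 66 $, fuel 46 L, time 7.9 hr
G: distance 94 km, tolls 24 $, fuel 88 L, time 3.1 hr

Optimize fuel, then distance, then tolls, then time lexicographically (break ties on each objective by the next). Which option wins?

First minimize fuel: best is 10, kept {B, C}.
Then minimize distance: best is 94, kept {C}.

C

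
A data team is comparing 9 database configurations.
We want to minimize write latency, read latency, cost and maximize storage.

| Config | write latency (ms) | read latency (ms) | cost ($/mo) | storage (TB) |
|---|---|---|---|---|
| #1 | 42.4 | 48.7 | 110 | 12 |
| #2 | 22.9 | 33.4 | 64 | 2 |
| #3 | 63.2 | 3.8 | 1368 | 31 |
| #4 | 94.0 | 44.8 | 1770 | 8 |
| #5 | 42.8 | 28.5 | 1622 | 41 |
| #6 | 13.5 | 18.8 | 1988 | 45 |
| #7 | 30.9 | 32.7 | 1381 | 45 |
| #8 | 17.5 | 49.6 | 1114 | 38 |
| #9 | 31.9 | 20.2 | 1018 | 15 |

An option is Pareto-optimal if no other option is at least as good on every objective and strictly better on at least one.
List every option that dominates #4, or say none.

#3: write latency 63.2≤94.0, read latency 3.8≤44.8, cost 1368≤1770, storage 31≥8 — dominates #4.
#5: write latency 42.8≤94.0, read latency 28.5≤44.8, cost 1622≤1770, storage 41≥8 — dominates #4.
#7: write latency 30.9≤94.0, read latency 32.7≤44.8, cost 1381≤1770, storage 45≥8 — dominates #4.
#9: write latency 31.9≤94.0, read latency 20.2≤44.8, cost 1018≤1770, storage 15≥8 — dominates #4.
Others (#1, #2, #6, #8) are each worse than #4 on at least one objective.

#3, #5, #7, #9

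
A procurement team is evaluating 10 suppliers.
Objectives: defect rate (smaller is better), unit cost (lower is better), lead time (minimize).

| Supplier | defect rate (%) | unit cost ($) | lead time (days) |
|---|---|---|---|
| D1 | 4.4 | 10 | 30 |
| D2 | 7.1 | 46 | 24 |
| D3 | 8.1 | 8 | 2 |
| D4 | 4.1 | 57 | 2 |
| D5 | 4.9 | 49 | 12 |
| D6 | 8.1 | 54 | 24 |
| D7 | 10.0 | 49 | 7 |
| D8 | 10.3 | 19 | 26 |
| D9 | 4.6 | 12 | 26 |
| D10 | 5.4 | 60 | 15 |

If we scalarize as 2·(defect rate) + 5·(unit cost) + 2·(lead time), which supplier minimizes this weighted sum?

D3

D1: 2·4.4 + 5·10 + 2·30 = 118.8
D2: 2·7.1 + 5·46 + 2·24 = 292.2
D3: 2·8.1 + 5·8 + 2·2 = 60.2
D4: 2·4.1 + 5·57 + 2·2 = 297.2
D5: 2·4.9 + 5·49 + 2·12 = 278.8
D6: 2·8.1 + 5·54 + 2·24 = 334.2
D7: 2·10.0 + 5·49 + 2·7 = 279.0
D8: 2·10.3 + 5·19 + 2·26 = 167.6
D9: 2·4.6 + 5·12 + 2·26 = 121.2
D10: 2·5.4 + 5·60 + 2·15 = 340.8
Lowest: D3 at 60.2.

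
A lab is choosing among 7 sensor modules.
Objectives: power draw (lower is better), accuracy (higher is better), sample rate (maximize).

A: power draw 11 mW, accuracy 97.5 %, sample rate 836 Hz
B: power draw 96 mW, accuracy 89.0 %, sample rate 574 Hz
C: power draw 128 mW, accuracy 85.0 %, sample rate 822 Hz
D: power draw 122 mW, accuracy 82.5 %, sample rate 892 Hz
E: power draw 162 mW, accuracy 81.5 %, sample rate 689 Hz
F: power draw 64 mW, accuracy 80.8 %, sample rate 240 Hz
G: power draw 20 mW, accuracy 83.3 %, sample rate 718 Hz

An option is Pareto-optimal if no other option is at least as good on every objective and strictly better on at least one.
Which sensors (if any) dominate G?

A

A: power draw 11≤20, accuracy 97.5≥83.3, sample rate 836≥718 — dominates G.
Others (B, C, D, E, F) are each worse than G on at least one objective.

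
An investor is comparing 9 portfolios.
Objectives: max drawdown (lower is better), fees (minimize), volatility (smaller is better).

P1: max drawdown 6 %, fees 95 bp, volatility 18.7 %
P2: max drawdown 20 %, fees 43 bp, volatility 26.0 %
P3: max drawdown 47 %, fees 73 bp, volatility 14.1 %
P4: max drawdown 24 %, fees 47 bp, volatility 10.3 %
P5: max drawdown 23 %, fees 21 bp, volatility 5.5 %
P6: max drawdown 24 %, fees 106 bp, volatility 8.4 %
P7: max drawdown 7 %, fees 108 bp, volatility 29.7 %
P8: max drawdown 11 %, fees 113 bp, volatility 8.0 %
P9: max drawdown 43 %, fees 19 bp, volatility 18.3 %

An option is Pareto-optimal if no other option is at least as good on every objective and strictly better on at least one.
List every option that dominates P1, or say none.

none

P2: worse on max drawdown (20 vs 6).
P3: worse on max drawdown (47 vs 6).
P4: worse on max drawdown (24 vs 6).
P5: worse on max drawdown (23 vs 6).
P6: worse on max drawdown (24 vs 6).
P7: worse on max drawdown (7 vs 6).
P8: worse on max drawdown (11 vs 6).
P9: worse on max drawdown (43 vs 6).
No option dominates P1.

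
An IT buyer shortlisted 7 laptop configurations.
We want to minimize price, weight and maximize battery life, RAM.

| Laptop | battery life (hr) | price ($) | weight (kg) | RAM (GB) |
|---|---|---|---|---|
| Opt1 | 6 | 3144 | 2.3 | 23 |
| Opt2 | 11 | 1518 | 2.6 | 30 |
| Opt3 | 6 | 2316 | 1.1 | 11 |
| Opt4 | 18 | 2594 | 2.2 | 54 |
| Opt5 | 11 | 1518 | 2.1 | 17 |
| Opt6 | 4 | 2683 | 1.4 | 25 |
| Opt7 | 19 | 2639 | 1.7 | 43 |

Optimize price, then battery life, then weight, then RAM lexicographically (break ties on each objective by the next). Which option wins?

First minimize price: best is 1518, kept {Opt2, Opt5}.
Then maximize battery life: best is 11, kept {Opt2, Opt5}.
Then minimize weight: best is 2.1, kept {Opt5}.

Opt5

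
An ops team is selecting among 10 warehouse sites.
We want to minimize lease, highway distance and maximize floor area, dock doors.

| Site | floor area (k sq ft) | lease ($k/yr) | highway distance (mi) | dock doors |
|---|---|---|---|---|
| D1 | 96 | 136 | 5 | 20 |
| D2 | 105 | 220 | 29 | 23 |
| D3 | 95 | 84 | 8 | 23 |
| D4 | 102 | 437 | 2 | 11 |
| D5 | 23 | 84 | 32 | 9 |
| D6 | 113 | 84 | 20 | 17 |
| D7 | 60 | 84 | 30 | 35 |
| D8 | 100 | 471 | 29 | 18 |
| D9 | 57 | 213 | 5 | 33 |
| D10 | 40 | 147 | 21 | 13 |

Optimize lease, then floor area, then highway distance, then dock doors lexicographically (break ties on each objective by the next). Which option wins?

First minimize lease: best is 84, kept {D3, D5, D6, D7}.
Then maximize floor area: best is 113, kept {D6}.

D6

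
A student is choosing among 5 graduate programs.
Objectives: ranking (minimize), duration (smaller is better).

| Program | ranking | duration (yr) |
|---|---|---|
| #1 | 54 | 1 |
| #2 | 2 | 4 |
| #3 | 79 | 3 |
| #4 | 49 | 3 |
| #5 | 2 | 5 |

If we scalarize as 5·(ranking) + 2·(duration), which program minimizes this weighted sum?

#2

#1: 5·54 + 2·1 = 272
#2: 5·2 + 2·4 = 18
#3: 5·79 + 2·3 = 401
#4: 5·49 + 2·3 = 251
#5: 5·2 + 2·5 = 20
Lowest: #2 at 18.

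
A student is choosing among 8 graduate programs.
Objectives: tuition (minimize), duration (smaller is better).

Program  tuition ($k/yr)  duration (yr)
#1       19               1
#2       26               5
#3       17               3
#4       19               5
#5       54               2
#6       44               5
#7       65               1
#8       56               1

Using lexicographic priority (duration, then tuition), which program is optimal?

#1

First minimize duration: best is 1, kept {#1, #7, #8}.
Then minimize tuition: best is 19, kept {#1}.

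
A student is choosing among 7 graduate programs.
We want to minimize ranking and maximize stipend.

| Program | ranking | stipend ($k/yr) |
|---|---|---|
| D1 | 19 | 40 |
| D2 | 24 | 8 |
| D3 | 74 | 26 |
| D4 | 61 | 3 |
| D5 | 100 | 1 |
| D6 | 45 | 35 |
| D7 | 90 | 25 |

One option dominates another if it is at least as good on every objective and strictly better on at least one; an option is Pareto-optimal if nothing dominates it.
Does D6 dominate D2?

D6 vs D2: D6 is worse on ranking (45 vs 24), so it does not dominate D2.

No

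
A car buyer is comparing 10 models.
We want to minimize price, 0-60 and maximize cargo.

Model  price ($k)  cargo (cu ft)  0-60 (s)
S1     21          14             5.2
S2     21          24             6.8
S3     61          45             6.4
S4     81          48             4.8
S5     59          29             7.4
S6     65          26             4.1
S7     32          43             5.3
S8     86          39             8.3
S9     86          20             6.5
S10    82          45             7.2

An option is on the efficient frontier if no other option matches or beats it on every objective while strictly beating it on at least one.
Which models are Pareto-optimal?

S1: not dominated.
S2: not dominated.
S3: not dominated.
S4: not dominated (best cargo).
S5: dominated by S7 (price 32≤59, cargo 43≥29, 0-60 5.3≤7.4).
S6: not dominated (best 0-60).
S7: not dominated.
S8: dominated by S3 (price 61≤86, cargo 45≥39, 0-60 6.4≤8.3).
S9: dominated by S3 (price 61≤86, cargo 45≥20, 0-60 6.4≤6.5).
S10: dominated by S3 (price 61≤82, cargo 45≥45, 0-60 6.4≤7.2).

S1, S2, S3, S4, S6, S7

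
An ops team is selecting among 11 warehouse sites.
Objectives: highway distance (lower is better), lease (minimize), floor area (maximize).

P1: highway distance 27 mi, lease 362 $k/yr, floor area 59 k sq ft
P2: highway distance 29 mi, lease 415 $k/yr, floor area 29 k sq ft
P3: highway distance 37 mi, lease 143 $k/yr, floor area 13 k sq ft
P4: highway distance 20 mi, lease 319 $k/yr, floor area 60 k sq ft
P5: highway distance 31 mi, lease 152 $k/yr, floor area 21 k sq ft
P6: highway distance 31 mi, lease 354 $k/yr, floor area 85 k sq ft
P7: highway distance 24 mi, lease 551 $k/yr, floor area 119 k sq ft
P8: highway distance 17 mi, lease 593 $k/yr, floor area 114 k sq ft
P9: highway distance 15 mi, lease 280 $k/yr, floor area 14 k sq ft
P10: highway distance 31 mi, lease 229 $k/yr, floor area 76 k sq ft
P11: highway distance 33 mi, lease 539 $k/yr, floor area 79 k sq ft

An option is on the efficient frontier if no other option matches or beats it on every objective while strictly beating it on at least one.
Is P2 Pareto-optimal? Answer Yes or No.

P1 vs P2: highway distance 27≤29, lease 362≤415, floor area 59≥29 — P1 is at least as good on every objective and strictly better on at least one, so P1 dominates P2.

No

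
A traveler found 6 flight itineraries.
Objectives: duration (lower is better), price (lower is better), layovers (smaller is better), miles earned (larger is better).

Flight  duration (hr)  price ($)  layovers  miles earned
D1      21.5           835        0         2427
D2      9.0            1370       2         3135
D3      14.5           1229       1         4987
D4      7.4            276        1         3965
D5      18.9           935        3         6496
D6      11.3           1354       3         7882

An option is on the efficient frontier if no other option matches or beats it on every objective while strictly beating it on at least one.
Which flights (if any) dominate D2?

D4: duration 7.4≤9.0, price 276≤1370, layovers 1≤2, miles earned 3965≥3135 — dominates D2.
Others (D1, D3, D5, D6) are each worse than D2 on at least one objective.

D4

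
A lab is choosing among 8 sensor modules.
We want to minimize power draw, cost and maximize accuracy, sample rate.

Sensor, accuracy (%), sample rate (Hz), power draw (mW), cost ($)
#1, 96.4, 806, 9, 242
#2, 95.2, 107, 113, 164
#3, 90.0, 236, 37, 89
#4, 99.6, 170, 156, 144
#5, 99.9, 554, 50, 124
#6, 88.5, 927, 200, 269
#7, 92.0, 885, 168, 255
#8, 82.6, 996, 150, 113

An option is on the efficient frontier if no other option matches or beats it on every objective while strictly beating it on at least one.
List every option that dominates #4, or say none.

#5: accuracy 99.9≥99.6, sample rate 554≥170, power draw 50≤156, cost 124≤144 — dominates #4.
Others (#1, #2, #3, #6, #7, #8) are each worse than #4 on at least one objective.

#5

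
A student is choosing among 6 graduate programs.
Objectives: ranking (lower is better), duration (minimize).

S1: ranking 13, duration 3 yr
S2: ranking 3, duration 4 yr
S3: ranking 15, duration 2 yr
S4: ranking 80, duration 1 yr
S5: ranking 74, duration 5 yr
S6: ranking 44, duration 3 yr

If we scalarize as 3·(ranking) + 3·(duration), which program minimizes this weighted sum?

S2

S1: 3·13 + 3·3 = 48
S2: 3·3 + 3·4 = 21
S3: 3·15 + 3·2 = 51
S4: 3·80 + 3·1 = 243
S5: 3·74 + 3·5 = 237
S6: 3·44 + 3·3 = 141
Lowest: S2 at 21.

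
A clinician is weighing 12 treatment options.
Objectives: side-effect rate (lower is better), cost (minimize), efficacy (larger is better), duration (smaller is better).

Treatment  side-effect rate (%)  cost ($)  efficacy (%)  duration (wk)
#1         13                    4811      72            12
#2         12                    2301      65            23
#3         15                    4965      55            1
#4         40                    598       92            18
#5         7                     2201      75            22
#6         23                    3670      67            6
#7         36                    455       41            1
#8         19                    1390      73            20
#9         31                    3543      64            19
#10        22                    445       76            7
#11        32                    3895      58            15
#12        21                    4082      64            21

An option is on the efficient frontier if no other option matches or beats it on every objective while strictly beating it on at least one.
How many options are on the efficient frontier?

#1: not dominated.
#2: dominated by #5 (side-effect rate 7≤12, cost 2201≤2301, efficacy 75≥65, duration 22≤23).
#3: not dominated.
#4: not dominated (best efficacy).
#5: not dominated (best side-effect rate).
#6: not dominated.
#7: not dominated.
#8: not dominated.
#9: dominated by #10 (side-effect rate 22≤31, cost 445≤3543, efficacy 76≥64, duration 7≤19).
#10: not dominated (best cost).
#11: dominated by #6 (side-effect rate 23≤32, cost 3670≤3895, efficacy 67≥58, duration 6≤15).
#12: dominated by #8 (side-effect rate 19≤21, cost 1390≤4082, efficacy 73≥64, duration 20≤21).
Pareto-optimal: #1, #3, #4, #5, #6, #7, #8, #10 → 8.

8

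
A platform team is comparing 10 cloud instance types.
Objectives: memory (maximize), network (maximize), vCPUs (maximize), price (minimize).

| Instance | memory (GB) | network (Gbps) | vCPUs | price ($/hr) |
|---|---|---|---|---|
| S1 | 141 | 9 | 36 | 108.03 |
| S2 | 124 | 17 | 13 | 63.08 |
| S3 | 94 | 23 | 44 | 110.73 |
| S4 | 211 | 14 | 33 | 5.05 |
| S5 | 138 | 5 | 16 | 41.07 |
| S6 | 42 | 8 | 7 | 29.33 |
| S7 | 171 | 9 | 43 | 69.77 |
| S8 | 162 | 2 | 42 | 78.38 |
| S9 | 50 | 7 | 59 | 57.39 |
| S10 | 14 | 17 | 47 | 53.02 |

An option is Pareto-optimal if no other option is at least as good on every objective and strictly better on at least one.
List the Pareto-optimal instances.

S2, S3, S4, S7, S9, S10

S1: dominated by S7 (memory 171≥141, network 9≥9, vCPUs 43≥36, price 69.77≤108.03).
S2: not dominated.
S3: not dominated (best network).
S4: not dominated (best memory).
S5: dominated by S4 (memory 211≥138, network 14≥5, vCPUs 33≥16, price 5.05≤41.07).
S6: dominated by S4 (memory 211≥42, network 14≥8, vCPUs 33≥7, price 5.05≤29.33).
S7: not dominated.
S8: dominated by S7 (memory 171≥162, network 9≥2, vCPUs 43≥42, price 69.77≤78.38).
S9: not dominated (best vCPUs).
S10: not dominated.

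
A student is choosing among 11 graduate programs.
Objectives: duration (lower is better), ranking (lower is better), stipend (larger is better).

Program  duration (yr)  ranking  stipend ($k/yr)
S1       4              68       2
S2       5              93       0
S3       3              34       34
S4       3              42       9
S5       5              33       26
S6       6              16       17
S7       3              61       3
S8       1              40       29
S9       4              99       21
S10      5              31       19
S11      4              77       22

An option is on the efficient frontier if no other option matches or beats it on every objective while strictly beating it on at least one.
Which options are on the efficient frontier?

S1: dominated by S3 (duration 3≤4, ranking 34≤68, stipend 34≥2).
S2: dominated by S1 (duration 4≤5, ranking 68≤93, stipend 2≥0).
S3: not dominated (best stipend).
S4: dominated by S3 (duration 3≤3, ranking 34≤42, stipend 34≥9).
S5: not dominated.
S6: not dominated (best ranking).
S7: dominated by S3 (duration 3≤3, ranking 34≤61, stipend 34≥3).
S8: not dominated (best duration).
S9: dominated by S3 (duration 3≤4, ranking 34≤99, stipend 34≥21).
S10: not dominated.
S11: dominated by S3 (duration 3≤4, ranking 34≤77, stipend 34≥22).

S3, S5, S6, S8, S10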